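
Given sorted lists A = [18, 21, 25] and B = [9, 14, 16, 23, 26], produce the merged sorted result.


List A: [18, 21, 25]
List B: [9, 14, 16, 23, 26]
Repeatedly compare the front elements and take the smaller:
  18 vs 9 -> take 9
  18 vs 14 -> take 14
  18 vs 16 -> take 16
  18 vs 23 -> take 18
  21 vs 23 -> take 21
  25 vs 23 -> take 23
  25 vs 26 -> take 25
  A is exhausted; append the rest of B: [26]
Final answer: [9, 14, 16, 18, 21, 23, 25, 26]


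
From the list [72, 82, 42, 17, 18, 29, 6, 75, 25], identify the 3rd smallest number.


Sort ascending: [6, 17, 18, 25, 29, 42, 72, 75, 82]
The 3rd element (1-indexed) is at index 2.
Value = 18
Final answer: 18


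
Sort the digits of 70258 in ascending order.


The number 70258 has digits: 7, 0, 2, 5, 8
Sorted: 0, 2, 5, 7, 8
Joining the sorted digits gives the result.
Final answer: 02578


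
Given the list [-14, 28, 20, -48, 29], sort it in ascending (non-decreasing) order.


Original list: [-14, 28, 20, -48, 29]
Repeatedly take the smallest remaining element:
  Remaining [-14, 28, 20, -48, 29] -> smallest is -48
  Remaining [-14, 28, 20, 29] -> smallest is -14
  Remaining [28, 20, 29] -> smallest is 20
  Remaining [28, 29] -> smallest is 28
  Remaining [29] -> smallest is 29
Collecting the picks in order gives the sorted list.
Final answer: [-48, -14, 20, 28, 29]


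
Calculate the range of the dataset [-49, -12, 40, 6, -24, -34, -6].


Maximum value: 40
Minimum value: -49
Range = 40 - (-49) = 89
Final answer: 89


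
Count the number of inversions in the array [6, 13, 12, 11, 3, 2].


For each element, count the later elements that are smaller than it:
  6 (index 0): smaller elements after it = [3, 2] -> 2
  13 (index 1): smaller elements after it = [12, 11, 3, 2] -> 4
  12 (index 2): smaller elements after it = [11, 3, 2] -> 3
  11 (index 3): smaller elements after it = [3, 2] -> 2
  3 (index 4): smaller elements after it = [2] -> 1
Total inversions = 2 + 4 + 3 + 2 + 1 = 12
Final answer: 12


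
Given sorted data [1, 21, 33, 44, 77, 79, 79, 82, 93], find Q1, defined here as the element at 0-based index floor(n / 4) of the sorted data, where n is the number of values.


The list has n = 9 elements.
Q1 index = floor(9 / 4) = floor(2.25) = 2
Counting from index 0 in the sorted data, the element at index 2 is 33.
Final answer: 33


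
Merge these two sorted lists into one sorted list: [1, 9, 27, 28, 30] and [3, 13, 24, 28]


List A: [1, 9, 27, 28, 30]
List B: [3, 13, 24, 28]
Repeatedly compare the front elements and take the smaller:
  1 vs 3 -> take 1
  9 vs 3 -> take 3
  9 vs 13 -> take 9
  27 vs 13 -> take 13
  27 vs 24 -> take 24
  27 vs 28 -> take 27
  28 vs 28 -> take 28
  30 vs 28 -> take 28
  B is exhausted; append the rest of A: [30]
Final answer: [1, 3, 9, 13, 24, 27, 28, 28, 30]


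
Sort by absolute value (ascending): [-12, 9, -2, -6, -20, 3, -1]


Compute absolute values:
  |-12| = 12
  |9| = 9
  |-2| = 2
  |-6| = 6
  |-20| = 20
  |3| = 3
  |-1| = 1
Absolute values in increasing order: 1 < 2 < 3 < 6 < 9 < 12 < 20
Listing the original numbers in that order gives the answer.
Final answer: [-1, -2, 3, -6, 9, -12, -20]


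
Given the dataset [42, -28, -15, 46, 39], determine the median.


First, sort the list: [-28, -15, 39, 42, 46]
The list has 5 elements (odd count).
The middle index is 2 (0-based), and the element there is 39.
Final answer: 39


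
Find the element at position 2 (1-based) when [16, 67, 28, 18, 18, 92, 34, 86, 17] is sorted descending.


Sort descending: [92, 86, 67, 34, 28, 18, 18, 17, 16]
The 2nd element (1-indexed) is at index 1.
Value = 86
Final answer: 86


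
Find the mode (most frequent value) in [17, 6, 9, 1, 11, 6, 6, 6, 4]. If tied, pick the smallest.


Count the frequency of each value:
  1 appears 1 time(s)
  4 appears 1 time(s)
  6 appears 4 time(s)
  9 appears 1 time(s)
  11 appears 1 time(s)
  17 appears 1 time(s)
Maximum frequency is 4.
Only 6 reaches that frequency, so it is the mode.
Final answer: 6


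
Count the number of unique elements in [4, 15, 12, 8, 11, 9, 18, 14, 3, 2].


List all unique values:
Distinct values: [2, 3, 4, 8, 9, 11, 12, 14, 15, 18]
Count = 10
Final answer: 10


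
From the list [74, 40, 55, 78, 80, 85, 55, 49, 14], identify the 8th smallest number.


Sort ascending: [14, 40, 49, 55, 55, 74, 78, 80, 85]
The 8th element (1-indexed) is at index 7.
Value = 80
Final answer: 80


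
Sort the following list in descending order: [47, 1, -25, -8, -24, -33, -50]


Original list: [47, 1, -25, -8, -24, -33, -50]
Repeatedly take the largest remaining element:
  Remaining [47, 1, -25, -8, -24, -33, -50] -> largest is 47
  Remaining [1, -25, -8, -24, -33, -50] -> largest is 1
  Remaining [-25, -8, -24, -33, -50] -> largest is -8
  Remaining [-25, -24, -33, -50] -> largest is -24
  Remaining [-25, -33, -50] -> largest is -25
  Remaining [-33, -50] -> largest is -33
  Remaining [-50] -> largest is -50
Collecting the picks in order gives the descending list.
Final answer: [47, 1, -8, -24, -25, -33, -50]


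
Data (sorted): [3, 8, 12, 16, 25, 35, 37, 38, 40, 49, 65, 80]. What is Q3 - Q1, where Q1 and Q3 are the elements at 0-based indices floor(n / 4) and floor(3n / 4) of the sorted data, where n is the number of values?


The data has n = 12 elements.
Q1 index = floor(12 / 4) = floor(3) = 3; Q3 index = floor(3 * 12 / 4) = floor(9) = 9
Q1 = element at index 3 = 16
Q3 = element at index 9 = 49
IQR = 49 - 16 = 33
Final answer: 33


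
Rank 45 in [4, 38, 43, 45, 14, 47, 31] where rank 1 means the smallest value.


Sort ascending: [4, 14, 31, 38, 43, 45, 47]
Find 45 in the sorted list.
45 is at position 6 (1-indexed).
Final answer: 6


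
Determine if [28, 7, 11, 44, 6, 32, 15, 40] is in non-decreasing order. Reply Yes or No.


Check consecutive pairs:
  28 <= 7? False
  7 <= 11? True
  11 <= 44? True
  44 <= 6? False
  6 <= 32? True
  32 <= 15? False
  15 <= 40? True
3 consecutive pair(s) are out of order, so the list is not sorted.
Final answer: No


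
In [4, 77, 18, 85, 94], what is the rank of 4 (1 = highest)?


Sort descending: [94, 85, 77, 18, 4]
Find 4 in the sorted list.
4 is at position 5.
Final answer: 5


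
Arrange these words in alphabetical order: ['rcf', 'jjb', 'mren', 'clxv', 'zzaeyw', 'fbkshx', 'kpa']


Compare strings character by character (the first differing letter decides):
  'clxv' < 'fbkshx' since 'c' < 'f' at position 1
  'fbkshx' < 'jjb' since 'f' < 'j' at position 1
  'jjb' < 'kpa' since 'j' < 'k' at position 1
  'kpa' < 'mren' since 'k' < 'm' at position 1
  'mren' < 'rcf' since 'm' < 'r' at position 1
  'rcf' < 'zzaeyw' since 'r' < 'z' at position 1
Chaining these comparisons gives the alphabetical order.
Final answer: ['clxv', 'fbkshx', 'jjb', 'kpa', 'mren', 'rcf', 'zzaeyw']


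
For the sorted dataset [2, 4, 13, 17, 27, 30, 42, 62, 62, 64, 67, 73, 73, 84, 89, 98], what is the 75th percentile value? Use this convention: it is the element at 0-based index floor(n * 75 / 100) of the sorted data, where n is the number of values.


The dataset has n = 16 elements.
Index = floor(16 * 75 / 100) = floor(1200 / 100) = floor(12) = 12
Counting from index 0 in the sorted data, the element at index 12 is 73.
Final answer: 73


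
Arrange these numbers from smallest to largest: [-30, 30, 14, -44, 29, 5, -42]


Original list: [-30, 30, 14, -44, 29, 5, -42]
Repeatedly take the smallest remaining element:
  Remaining [-30, 30, 14, -44, 29, 5, -42] -> smallest is -44
  Remaining [-30, 30, 14, 29, 5, -42] -> smallest is -42
  Remaining [-30, 30, 14, 29, 5] -> smallest is -30
  Remaining [30, 14, 29, 5] -> smallest is 5
  Remaining [30, 14, 29] -> smallest is 14
  Remaining [30, 29] -> smallest is 29
  Remaining [30] -> smallest is 30
Collecting the picks in order gives the sorted list.
Final answer: [-44, -42, -30, 5, 14, 29, 30]


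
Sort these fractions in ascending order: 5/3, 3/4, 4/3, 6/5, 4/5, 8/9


Convert to decimal for comparison:
  5/3 = 1.6667
  3/4 = 0.75
  4/3 = 1.3333
  6/5 = 1.2
  4/5 = 0.8
  8/9 = 0.8889
Decimals in increasing order: 0.75 < 0.8 < 0.8889 < 1.2 < 1.3333 < 1.6667
Writing each back as its fraction gives the sorted order.
Final answer: 3/4, 4/5, 8/9, 6/5, 4/3, 5/3


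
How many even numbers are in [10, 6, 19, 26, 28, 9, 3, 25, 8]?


Check each element:
  10 is even
  6 is even
  19 is odd
  26 is even
  28 is even
  9 is odd
  3 is odd
  25 is odd
  8 is even
Evens: [10, 6, 26, 28, 8]
Count of evens = 5
Final answer: 5


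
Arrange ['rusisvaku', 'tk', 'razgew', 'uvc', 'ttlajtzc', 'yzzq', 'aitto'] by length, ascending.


Compute lengths:
  'rusisvaku' has length 9
  'tk' has length 2
  'razgew' has length 6
  'uvc' has length 3
  'ttlajtzc' has length 8
  'yzzq' has length 4
  'aitto' has length 5
Lengths in increasing order: 2 < 3 < 4 < 5 < 6 < 8 < 9
Listing the words in that order gives the answer.
Final answer: ['tk', 'uvc', 'yzzq', 'aitto', 'razgew', 'ttlajtzc', 'rusisvaku']


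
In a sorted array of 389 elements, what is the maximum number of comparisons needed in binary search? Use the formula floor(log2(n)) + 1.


Binary search halves the search space each step.
Maximum comparisons = floor(log2(389)) + 1
log2(389) = 8.6036
floor(log2(389)) = 8, so 8 + 1 = 9
Final answer: 9


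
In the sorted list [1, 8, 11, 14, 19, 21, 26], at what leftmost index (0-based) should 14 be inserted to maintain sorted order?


List is sorted: [1, 8, 11, 14, 19, 21, 26]
We need the leftmost position where 14 can be inserted, i.e. the first index whose element is >= 14 (or the end of the list if none is).
Binary search with low=0, high=7 (0-based indices):
  low=0, high=7, mid=3: a[3]=14 >= 14, so high = 3
  low=0, high=3, mid=1: a[1]=8 < 14, so low = 2
  low=2, high=3, mid=2: a[2]=11 < 14, so low = 3
Now low = high = 3, so the insertion index is 3.
Final answer: 3


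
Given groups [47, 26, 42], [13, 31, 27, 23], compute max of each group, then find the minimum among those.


Find max of each group:
  Group 1: [47, 26, 42] -> max = 47
  Group 2: [13, 31, 27, 23] -> max = 31
Maxes: [47, 31]
Minimum of maxes = 31
Final answer: 31


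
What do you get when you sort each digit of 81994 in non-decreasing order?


The number 81994 has digits: 8, 1, 9, 9, 4
Sorted: 1, 4, 8, 9, 9
Joining the sorted digits gives the result.
Final answer: 14899


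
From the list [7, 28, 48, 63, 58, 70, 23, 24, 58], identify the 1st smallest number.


Sort ascending: [7, 23, 24, 28, 48, 58, 58, 63, 70]
The 1st element (1-indexed) is at index 0.
Value = 7
Final answer: 7


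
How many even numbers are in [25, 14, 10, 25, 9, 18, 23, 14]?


Check each element:
  25 is odd
  14 is even
  10 is even
  25 is odd
  9 is odd
  18 is even
  23 is odd
  14 is even
Evens: [14, 10, 18, 14]
Count of evens = 4
Final answer: 4


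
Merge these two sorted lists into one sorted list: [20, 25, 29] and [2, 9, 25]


List A: [20, 25, 29]
List B: [2, 9, 25]
Repeatedly compare the front elements and take the smaller:
  20 vs 2 -> take 2
  20 vs 9 -> take 9
  20 vs 25 -> take 20
  25 vs 25 -> take 25
  29 vs 25 -> take 25
  B is exhausted; append the rest of A: [29]
Final answer: [2, 9, 20, 25, 25, 29]


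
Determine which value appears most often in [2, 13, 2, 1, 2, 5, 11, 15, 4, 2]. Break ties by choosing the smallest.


Count the frequency of each value:
  1 appears 1 time(s)
  2 appears 4 time(s)
  4 appears 1 time(s)
  5 appears 1 time(s)
  11 appears 1 time(s)
  13 appears 1 time(s)
  15 appears 1 time(s)
Maximum frequency is 4.
Only 2 reaches that frequency, so it is the mode.
Final answer: 2


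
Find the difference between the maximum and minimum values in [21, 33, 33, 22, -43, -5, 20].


Maximum value: 33
Minimum value: -43
Range = 33 - (-43) = 76
Final answer: 76


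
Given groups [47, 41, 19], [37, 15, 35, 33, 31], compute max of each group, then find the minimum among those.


Find max of each group:
  Group 1: [47, 41, 19] -> max = 47
  Group 2: [37, 15, 35, 33, 31] -> max = 37
Maxes: [47, 37]
Minimum of maxes = 37
Final answer: 37


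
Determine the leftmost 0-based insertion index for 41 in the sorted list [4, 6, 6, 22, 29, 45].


List is sorted: [4, 6, 6, 22, 29, 45]
We need the leftmost position where 41 can be inserted, i.e. the first index whose element is >= 41 (or the end of the list if none is).
Binary search with low=0, high=6 (0-based indices):
  low=0, high=6, mid=3: a[3]=22 < 41, so low = 4
  low=4, high=6, mid=5: a[5]=45 >= 41, so high = 5
  low=4, high=5, mid=4: a[4]=29 < 41, so low = 5
Now low = high = 5, so the insertion index is 5.
Final answer: 5


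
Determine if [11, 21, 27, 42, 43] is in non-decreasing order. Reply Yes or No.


Check consecutive pairs:
  11 <= 21? True
  21 <= 27? True
  27 <= 42? True
  42 <= 43? True
Every consecutive pair is in order, so the list is non-decreasing.
Final answer: Yes


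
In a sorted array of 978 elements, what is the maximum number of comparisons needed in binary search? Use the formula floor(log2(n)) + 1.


Binary search halves the search space each step.
Maximum comparisons = floor(log2(978)) + 1
log2(978) = 9.9337
floor(log2(978)) = 9, so 9 + 1 = 10
Final answer: 10


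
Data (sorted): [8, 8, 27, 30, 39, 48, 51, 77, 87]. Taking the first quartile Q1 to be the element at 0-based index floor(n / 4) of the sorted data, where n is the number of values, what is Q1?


The list has n = 9 elements.
Q1 index = floor(9 / 4) = floor(2.25) = 2
Counting from index 0 in the sorted data, the element at index 2 is 27.
Final answer: 27


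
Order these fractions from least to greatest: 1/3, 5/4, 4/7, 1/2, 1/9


Convert to decimal for comparison:
  1/3 = 0.3333
  5/4 = 1.25
  4/7 = 0.5714
  1/2 = 0.5
  1/9 = 0.1111
Decimals in increasing order: 0.1111 < 0.3333 < 0.5 < 0.5714 < 1.25
Writing each back as its fraction gives the sorted order.
Final answer: 1/9, 1/3, 1/2, 4/7, 5/4


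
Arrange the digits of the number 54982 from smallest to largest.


The number 54982 has digits: 5, 4, 9, 8, 2
Sorted: 2, 4, 5, 8, 9
Joining the sorted digits gives the result.
Final answer: 24589


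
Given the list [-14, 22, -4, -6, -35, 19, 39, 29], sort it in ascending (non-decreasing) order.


Original list: [-14, 22, -4, -6, -35, 19, 39, 29]
Repeatedly take the smallest remaining element:
  Remaining [-14, 22, -4, -6, -35, 19, 39, 29] -> smallest is -35
  Remaining [-14, 22, -4, -6, 19, 39, 29] -> smallest is -14
  Remaining [22, -4, -6, 19, 39, 29] -> smallest is -6
  Remaining [22, -4, 19, 39, 29] -> smallest is -4
  Remaining [22, 19, 39, 29] -> smallest is 19
  Remaining [22, 39, 29] -> smallest is 22
  Remaining [39, 29] -> smallest is 29
  Remaining [39] -> smallest is 39
Collecting the picks in order gives the sorted list.
Final answer: [-35, -14, -6, -4, 19, 22, 29, 39]


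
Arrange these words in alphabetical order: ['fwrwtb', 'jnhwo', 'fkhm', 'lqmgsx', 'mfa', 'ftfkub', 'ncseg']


Compare strings character by character (the first differing letter decides):
  'fkhm' < 'ftfkub' since 'k' < 't' at position 2
  'ftfkub' < 'fwrwtb' since 't' < 'w' at position 2
  'fwrwtb' < 'jnhwo' since 'f' < 'j' at position 1
  'jnhwo' < 'lqmgsx' since 'j' < 'l' at position 1
  'lqmgsx' < 'mfa' since 'l' < 'm' at position 1
  'mfa' < 'ncseg' since 'm' < 'n' at position 1
Chaining these comparisons gives the alphabetical order.
Final answer: ['fkhm', 'ftfkub', 'fwrwtb', 'jnhwo', 'lqmgsx', 'mfa', 'ncseg']


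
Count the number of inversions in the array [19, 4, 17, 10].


For each element, count the later elements that are smaller than it:
  19 (index 0): smaller elements after it = [4, 17, 10] -> 3
  4 (index 1): smaller elements after it = [] -> 0
  17 (index 2): smaller elements after it = [10] -> 1
Total inversions = 3 + 0 + 1 = 4
Final answer: 4


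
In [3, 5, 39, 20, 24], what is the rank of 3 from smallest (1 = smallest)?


Sort ascending: [3, 5, 20, 24, 39]
Find 3 in the sorted list.
3 is at position 1 (1-indexed).
Final answer: 1


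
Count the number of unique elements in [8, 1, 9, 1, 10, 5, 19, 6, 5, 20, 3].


List all unique values:
Distinct values: [1, 3, 5, 6, 8, 9, 10, 19, 20]
Count = 9
Final answer: 9


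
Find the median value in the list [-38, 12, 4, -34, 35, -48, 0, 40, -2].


First, sort the list: [-48, -38, -34, -2, 0, 4, 12, 35, 40]
The list has 9 elements (odd count).
The middle index is 4 (0-based), and the element there is 0.
Final answer: 0


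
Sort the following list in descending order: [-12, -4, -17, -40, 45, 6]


Original list: [-12, -4, -17, -40, 45, 6]
Repeatedly take the largest remaining element:
  Remaining [-12, -4, -17, -40, 45, 6] -> largest is 45
  Remaining [-12, -4, -17, -40, 6] -> largest is 6
  Remaining [-12, -4, -17, -40] -> largest is -4
  Remaining [-12, -17, -40] -> largest is -12
  Remaining [-17, -40] -> largest is -17
  Remaining [-40] -> largest is -40
Collecting the picks in order gives the descending list.
Final answer: [45, 6, -4, -12, -17, -40]


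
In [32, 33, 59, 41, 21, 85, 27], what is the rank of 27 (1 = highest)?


Sort descending: [85, 59, 41, 33, 32, 27, 21]
Find 27 in the sorted list.
27 is at position 6.
Final answer: 6


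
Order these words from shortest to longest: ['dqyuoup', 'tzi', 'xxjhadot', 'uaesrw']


Compute lengths:
  'dqyuoup' has length 7
  'tzi' has length 3
  'xxjhadot' has length 8
  'uaesrw' has length 6
Lengths in increasing order: 3 < 6 < 7 < 8
Listing the words in that order gives the answer.
Final answer: ['tzi', 'uaesrw', 'dqyuoup', 'xxjhadot']


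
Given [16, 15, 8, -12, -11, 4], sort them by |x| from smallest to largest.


Compute absolute values:
  |16| = 16
  |15| = 15
  |8| = 8
  |-12| = 12
  |-11| = 11
  |4| = 4
Absolute values in increasing order: 4 < 8 < 11 < 12 < 15 < 16
Listing the original numbers in that order gives the answer.
Final answer: [4, 8, -11, -12, 15, 16]


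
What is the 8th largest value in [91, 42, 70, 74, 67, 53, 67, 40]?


Sort descending: [91, 74, 70, 67, 67, 53, 42, 40]
The 8th element (1-indexed) is at index 7.
Value = 40
Final answer: 40


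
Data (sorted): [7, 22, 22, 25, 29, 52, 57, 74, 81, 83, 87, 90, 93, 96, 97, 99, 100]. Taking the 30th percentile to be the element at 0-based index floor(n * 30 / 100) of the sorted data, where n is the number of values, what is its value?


The dataset has n = 17 elements.
Index = floor(17 * 30 / 100) = floor(510 / 100) = floor(5.1) = 5
Counting from index 0 in the sorted data, the element at index 5 is 52.
Final answer: 52


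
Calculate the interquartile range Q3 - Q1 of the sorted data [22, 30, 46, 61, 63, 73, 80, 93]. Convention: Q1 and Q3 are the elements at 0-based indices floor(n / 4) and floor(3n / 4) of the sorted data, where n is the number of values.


The data has n = 8 elements.
Q1 index = floor(8 / 4) = floor(2) = 2; Q3 index = floor(3 * 8 / 4) = floor(6) = 6
Q1 = element at index 2 = 46
Q3 = element at index 6 = 80
IQR = 80 - 46 = 34
Final answer: 34


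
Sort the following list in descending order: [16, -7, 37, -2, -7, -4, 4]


Original list: [16, -7, 37, -2, -7, -4, 4]
Repeatedly take the largest remaining element:
  Remaining [16, -7, 37, -2, -7, -4, 4] -> largest is 37
  Remaining [16, -7, -2, -7, -4, 4] -> largest is 16
  Remaining [-7, -2, -7, -4, 4] -> largest is 4
  Remaining [-7, -2, -7, -4] -> largest is -2
  Remaining [-7, -7, -4] -> largest is -4
  Remaining [-7, -7] -> largest is -7
  Remaining [-7] -> largest is -7
Collecting the picks in order gives the descending list.
Final answer: [37, 16, 4, -2, -4, -7, -7]


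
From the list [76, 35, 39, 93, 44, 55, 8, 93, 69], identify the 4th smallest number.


Sort ascending: [8, 35, 39, 44, 55, 69, 76, 93, 93]
The 4th element (1-indexed) is at index 3.
Value = 44
Final answer: 44


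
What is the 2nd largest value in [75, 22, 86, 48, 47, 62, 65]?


Sort descending: [86, 75, 65, 62, 48, 47, 22]
The 2nd element (1-indexed) is at index 1.
Value = 75
Final answer: 75


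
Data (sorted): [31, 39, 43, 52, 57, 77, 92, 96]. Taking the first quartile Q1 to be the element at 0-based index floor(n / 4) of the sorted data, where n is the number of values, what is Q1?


The list has n = 8 elements.
Q1 index = floor(8 / 4) = floor(2) = 2
Counting from index 0 in the sorted data, the element at index 2 is 43.
Final answer: 43


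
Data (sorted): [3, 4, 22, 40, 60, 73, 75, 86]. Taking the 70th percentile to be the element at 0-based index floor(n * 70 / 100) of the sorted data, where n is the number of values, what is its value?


The dataset has n = 8 elements.
Index = floor(8 * 70 / 100) = floor(560 / 100) = floor(5.6) = 5
Counting from index 0 in the sorted data, the element at index 5 is 73.
Final answer: 73


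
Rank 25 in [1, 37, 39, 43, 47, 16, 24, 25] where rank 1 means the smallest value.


Sort ascending: [1, 16, 24, 25, 37, 39, 43, 47]
Find 25 in the sorted list.
25 is at position 4 (1-indexed).
Final answer: 4


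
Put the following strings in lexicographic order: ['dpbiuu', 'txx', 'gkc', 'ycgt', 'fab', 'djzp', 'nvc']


Compare strings character by character (the first differing letter decides):
  'djzp' < 'dpbiuu' since 'j' < 'p' at position 2
  'dpbiuu' < 'fab' since 'd' < 'f' at position 1
  'fab' < 'gkc' since 'f' < 'g' at position 1
  'gkc' < 'nvc' since 'g' < 'n' at position 1
  'nvc' < 'txx' since 'n' < 't' at position 1
  'txx' < 'ycgt' since 't' < 'y' at position 1
Chaining these comparisons gives the alphabetical order.
Final answer: ['djzp', 'dpbiuu', 'fab', 'gkc', 'nvc', 'txx', 'ycgt']


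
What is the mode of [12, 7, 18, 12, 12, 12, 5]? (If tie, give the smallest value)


Count the frequency of each value:
  5 appears 1 time(s)
  7 appears 1 time(s)
  12 appears 4 time(s)
  18 appears 1 time(s)
Maximum frequency is 4.
Only 12 reaches that frequency, so it is the mode.
Final answer: 12


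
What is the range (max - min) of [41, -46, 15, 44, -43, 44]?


Maximum value: 44
Minimum value: -46
Range = 44 - (-46) = 90
Final answer: 90


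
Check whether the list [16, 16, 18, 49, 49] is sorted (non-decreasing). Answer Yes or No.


Check consecutive pairs:
  16 <= 16? True
  16 <= 18? True
  18 <= 49? True
  49 <= 49? True
Every consecutive pair is in order, so the list is non-decreasing.
Final answer: Yes


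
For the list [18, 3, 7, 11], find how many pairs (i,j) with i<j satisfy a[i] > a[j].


For each element, count the later elements that are smaller than it:
  18 (index 0): smaller elements after it = [3, 7, 11] -> 3
  3 (index 1): smaller elements after it = [] -> 0
  7 (index 2): smaller elements after it = [] -> 0
Total inversions = 3 + 0 + 0 = 3
Final answer: 3


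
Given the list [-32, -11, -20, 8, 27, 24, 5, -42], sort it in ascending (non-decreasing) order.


Original list: [-32, -11, -20, 8, 27, 24, 5, -42]
Repeatedly take the smallest remaining element:
  Remaining [-32, -11, -20, 8, 27, 24, 5, -42] -> smallest is -42
  Remaining [-32, -11, -20, 8, 27, 24, 5] -> smallest is -32
  Remaining [-11, -20, 8, 27, 24, 5] -> smallest is -20
  Remaining [-11, 8, 27, 24, 5] -> smallest is -11
  Remaining [8, 27, 24, 5] -> smallest is 5
  Remaining [8, 27, 24] -> smallest is 8
  Remaining [27, 24] -> smallest is 24
  Remaining [27] -> smallest is 27
Collecting the picks in order gives the sorted list.
Final answer: [-42, -32, -20, -11, 5, 8, 24, 27]


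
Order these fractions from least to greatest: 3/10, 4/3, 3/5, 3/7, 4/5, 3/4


Convert to decimal for comparison:
  3/10 = 0.3
  4/3 = 1.3333
  3/5 = 0.6
  3/7 = 0.4286
  4/5 = 0.8
  3/4 = 0.75
Decimals in increasing order: 0.3 < 0.4286 < 0.6 < 0.75 < 0.8 < 1.3333
Writing each back as its fraction gives the sorted order.
Final answer: 3/10, 3/7, 3/5, 3/4, 4/5, 4/3


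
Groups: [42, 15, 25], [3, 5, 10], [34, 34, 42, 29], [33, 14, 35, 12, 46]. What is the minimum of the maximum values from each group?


Find max of each group:
  Group 1: [42, 15, 25] -> max = 42
  Group 2: [3, 5, 10] -> max = 10
  Group 3: [34, 34, 42, 29] -> max = 42
  Group 4: [33, 14, 35, 12, 46] -> max = 46
Maxes: [42, 10, 42, 46]
Minimum of maxes = 10
Final answer: 10


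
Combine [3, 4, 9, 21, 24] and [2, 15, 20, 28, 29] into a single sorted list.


List A: [3, 4, 9, 21, 24]
List B: [2, 15, 20, 28, 29]
Repeatedly compare the front elements and take the smaller:
  3 vs 2 -> take 2
  3 vs 15 -> take 3
  4 vs 15 -> take 4
  9 vs 15 -> take 9
  21 vs 15 -> take 15
  21 vs 20 -> take 20
  21 vs 28 -> take 21
  24 vs 28 -> take 24
  A is exhausted; append the rest of B: [28, 29]
Final answer: [2, 3, 4, 9, 15, 20, 21, 24, 28, 29]


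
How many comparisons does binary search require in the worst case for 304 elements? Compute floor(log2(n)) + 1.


Binary search halves the search space each step.
Maximum comparisons = floor(log2(304)) + 1
log2(304) = 8.2479
floor(log2(304)) = 8, so 8 + 1 = 9
Final answer: 9


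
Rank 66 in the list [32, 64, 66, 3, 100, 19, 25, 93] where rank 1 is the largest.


Sort descending: [100, 93, 66, 64, 32, 25, 19, 3]
Find 66 in the sorted list.
66 is at position 3.
Final answer: 3


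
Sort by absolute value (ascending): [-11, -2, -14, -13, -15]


Compute absolute values:
  |-11| = 11
  |-2| = 2
  |-14| = 14
  |-13| = 13
  |-15| = 15
Absolute values in increasing order: 2 < 11 < 13 < 14 < 15
Listing the original numbers in that order gives the answer.
Final answer: [-2, -11, -13, -14, -15]


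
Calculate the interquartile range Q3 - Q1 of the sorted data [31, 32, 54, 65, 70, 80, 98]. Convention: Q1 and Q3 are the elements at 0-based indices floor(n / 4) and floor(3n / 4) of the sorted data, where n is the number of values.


The data has n = 7 elements.
Q1 index = floor(7 / 4) = floor(1.75) = 1; Q3 index = floor(3 * 7 / 4) = floor(5.25) = 5
Q1 = element at index 1 = 32
Q3 = element at index 5 = 80
IQR = 80 - 32 = 48
Final answer: 48


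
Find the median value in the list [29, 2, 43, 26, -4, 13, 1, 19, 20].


First, sort the list: [-4, 1, 2, 13, 19, 20, 26, 29, 43]
The list has 9 elements (odd count).
The middle index is 4 (0-based), and the element there is 19.
Final answer: 19


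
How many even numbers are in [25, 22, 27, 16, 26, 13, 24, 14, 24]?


Check each element:
  25 is odd
  22 is even
  27 is odd
  16 is even
  26 is even
  13 is odd
  24 is even
  14 is even
  24 is even
Evens: [22, 16, 26, 24, 14, 24]
Count of evens = 6
Final answer: 6


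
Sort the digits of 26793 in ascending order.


The number 26793 has digits: 2, 6, 7, 9, 3
Sorted: 2, 3, 6, 7, 9
Joining the sorted digits gives the result.
Final answer: 23679


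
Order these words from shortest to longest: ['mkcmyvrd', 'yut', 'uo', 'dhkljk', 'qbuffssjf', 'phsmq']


Compute lengths:
  'mkcmyvrd' has length 8
  'yut' has length 3
  'uo' has length 2
  'dhkljk' has length 6
  'qbuffssjf' has length 9
  'phsmq' has length 5
Lengths in increasing order: 2 < 3 < 5 < 6 < 8 < 9
Listing the words in that order gives the answer.
Final answer: ['uo', 'yut', 'phsmq', 'dhkljk', 'mkcmyvrd', 'qbuffssjf']


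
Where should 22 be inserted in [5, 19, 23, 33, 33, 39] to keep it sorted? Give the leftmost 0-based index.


List is sorted: [5, 19, 23, 33, 33, 39]
We need the leftmost position where 22 can be inserted, i.e. the first index whose element is >= 22 (or the end of the list if none is).
Binary search with low=0, high=6 (0-based indices):
  low=0, high=6, mid=3: a[3]=33 >= 22, so high = 3
  low=0, high=3, mid=1: a[1]=19 < 22, so low = 2
  low=2, high=3, mid=2: a[2]=23 >= 22, so high = 2
Now low = high = 2, so the insertion index is 2.
Final answer: 2


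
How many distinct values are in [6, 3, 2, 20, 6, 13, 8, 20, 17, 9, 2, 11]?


List all unique values:
Distinct values: [2, 3, 6, 8, 9, 11, 13, 17, 20]
Count = 9
Final answer: 9


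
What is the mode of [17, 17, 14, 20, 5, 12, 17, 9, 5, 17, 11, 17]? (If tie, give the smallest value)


Count the frequency of each value:
  5 appears 2 time(s)
  9 appears 1 time(s)
  11 appears 1 time(s)
  12 appears 1 time(s)
  14 appears 1 time(s)
  17 appears 5 time(s)
  20 appears 1 time(s)
Maximum frequency is 5.
Only 17 reaches that frequency, so it is the mode.
Final answer: 17


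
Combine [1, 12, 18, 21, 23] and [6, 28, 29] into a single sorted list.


List A: [1, 12, 18, 21, 23]
List B: [6, 28, 29]
Repeatedly compare the front elements and take the smaller:
  1 vs 6 -> take 1
  12 vs 6 -> take 6
  12 vs 28 -> take 12
  18 vs 28 -> take 18
  21 vs 28 -> take 21
  23 vs 28 -> take 23
  A is exhausted; append the rest of B: [28, 29]
Final answer: [1, 6, 12, 18, 21, 23, 28, 29]


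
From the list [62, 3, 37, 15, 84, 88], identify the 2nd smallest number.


Sort ascending: [3, 15, 37, 62, 84, 88]
The 2nd element (1-indexed) is at index 1.
Value = 15
Final answer: 15


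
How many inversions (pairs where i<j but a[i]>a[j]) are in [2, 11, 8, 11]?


For each element, count the later elements that are smaller than it:
  2 (index 0): smaller elements after it = [] -> 0
  11 (index 1): smaller elements after it = [8] -> 1
  8 (index 2): smaller elements after it = [] -> 0
Total inversions = 0 + 1 + 0 = 1
Final answer: 1


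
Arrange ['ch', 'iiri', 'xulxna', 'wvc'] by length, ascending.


Compute lengths:
  'ch' has length 2
  'iiri' has length 4
  'xulxna' has length 6
  'wvc' has length 3
Lengths in increasing order: 2 < 3 < 4 < 6
Listing the words in that order gives the answer.
Final answer: ['ch', 'wvc', 'iiri', 'xulxna']


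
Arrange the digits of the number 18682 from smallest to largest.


The number 18682 has digits: 1, 8, 6, 8, 2
Sorted: 1, 2, 6, 8, 8
Joining the sorted digits gives the result.
Final answer: 12688


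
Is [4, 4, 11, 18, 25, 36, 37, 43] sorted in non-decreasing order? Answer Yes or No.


Check consecutive pairs:
  4 <= 4? True
  4 <= 11? True
  11 <= 18? True
  18 <= 25? True
  25 <= 36? True
  36 <= 37? True
  37 <= 43? True
Every consecutive pair is in order, so the list is non-decreasing.
Final answer: Yes


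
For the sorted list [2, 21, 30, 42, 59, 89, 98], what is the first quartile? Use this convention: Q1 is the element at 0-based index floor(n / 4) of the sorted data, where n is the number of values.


The list has n = 7 elements.
Q1 index = floor(7 / 4) = floor(1.75) = 1
Counting from index 0 in the sorted data, the element at index 1 is 21.
Final answer: 21


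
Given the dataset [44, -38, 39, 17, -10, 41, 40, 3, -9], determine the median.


First, sort the list: [-38, -10, -9, 3, 17, 39, 40, 41, 44]
The list has 9 elements (odd count).
The middle index is 4 (0-based), and the element there is 17.
Final answer: 17


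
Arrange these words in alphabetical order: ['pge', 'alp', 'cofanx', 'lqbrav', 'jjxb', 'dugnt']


Compare strings character by character (the first differing letter decides):
  'alp' < 'cofanx' since 'a' < 'c' at position 1
  'cofanx' < 'dugnt' since 'c' < 'd' at position 1
  'dugnt' < 'jjxb' since 'd' < 'j' at position 1
  'jjxb' < 'lqbrav' since 'j' < 'l' at position 1
  'lqbrav' < 'pge' since 'l' < 'p' at position 1
Chaining these comparisons gives the alphabetical order.
Final answer: ['alp', 'cofanx', 'dugnt', 'jjxb', 'lqbrav', 'pge']


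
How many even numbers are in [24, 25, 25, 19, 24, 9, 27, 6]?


Check each element:
  24 is even
  25 is odd
  25 is odd
  19 is odd
  24 is even
  9 is odd
  27 is odd
  6 is even
Evens: [24, 24, 6]
Count of evens = 3
Final answer: 3


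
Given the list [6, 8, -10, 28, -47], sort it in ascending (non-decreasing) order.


Original list: [6, 8, -10, 28, -47]
Repeatedly take the smallest remaining element:
  Remaining [6, 8, -10, 28, -47] -> smallest is -47
  Remaining [6, 8, -10, 28] -> smallest is -10
  Remaining [6, 8, 28] -> smallest is 6
  Remaining [8, 28] -> smallest is 8
  Remaining [28] -> smallest is 28
Collecting the picks in order gives the sorted list.
Final answer: [-47, -10, 6, 8, 28]


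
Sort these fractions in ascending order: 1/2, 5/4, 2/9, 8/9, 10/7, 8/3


Convert to decimal for comparison:
  1/2 = 0.5
  5/4 = 1.25
  2/9 = 0.2222
  8/9 = 0.8889
  10/7 = 1.4286
  8/3 = 2.6667
Decimals in increasing order: 0.2222 < 0.5 < 0.8889 < 1.25 < 1.4286 < 2.6667
Writing each back as its fraction gives the sorted order.
Final answer: 2/9, 1/2, 8/9, 5/4, 10/7, 8/3


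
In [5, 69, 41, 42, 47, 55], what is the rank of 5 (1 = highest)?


Sort descending: [69, 55, 47, 42, 41, 5]
Find 5 in the sorted list.
5 is at position 6.
Final answer: 6


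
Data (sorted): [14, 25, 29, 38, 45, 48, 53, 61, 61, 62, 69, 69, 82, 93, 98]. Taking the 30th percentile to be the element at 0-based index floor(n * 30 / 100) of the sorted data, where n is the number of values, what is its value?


The dataset has n = 15 elements.
Index = floor(15 * 30 / 100) = floor(450 / 100) = floor(4.5) = 4
Counting from index 0 in the sorted data, the element at index 4 is 45.
Final answer: 45


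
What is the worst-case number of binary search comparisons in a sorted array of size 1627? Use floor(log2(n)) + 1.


Binary search halves the search space each step.
Maximum comparisons = floor(log2(1627)) + 1
log2(1627) = 10.668
floor(log2(1627)) = 10, so 10 + 1 = 11
Final answer: 11


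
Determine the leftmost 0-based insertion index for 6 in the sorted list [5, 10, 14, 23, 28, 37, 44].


List is sorted: [5, 10, 14, 23, 28, 37, 44]
We need the leftmost position where 6 can be inserted, i.e. the first index whose element is >= 6 (or the end of the list if none is).
Binary search with low=0, high=7 (0-based indices):
  low=0, high=7, mid=3: a[3]=23 >= 6, so high = 3
  low=0, high=3, mid=1: a[1]=10 >= 6, so high = 1
  low=0, high=1, mid=0: a[0]=5 < 6, so low = 1
Now low = high = 1, so the insertion index is 1.
Final answer: 1


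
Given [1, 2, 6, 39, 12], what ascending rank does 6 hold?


Sort ascending: [1, 2, 6, 12, 39]
Find 6 in the sorted list.
6 is at position 3 (1-indexed).
Final answer: 3


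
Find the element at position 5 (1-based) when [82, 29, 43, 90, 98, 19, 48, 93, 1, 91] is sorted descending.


Sort descending: [98, 93, 91, 90, 82, 48, 43, 29, 19, 1]
The 5th element (1-indexed) is at index 4.
Value = 82
Final answer: 82


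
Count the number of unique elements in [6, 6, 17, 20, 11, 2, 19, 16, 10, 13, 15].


List all unique values:
Distinct values: [2, 6, 10, 11, 13, 15, 16, 17, 19, 20]
Count = 10
Final answer: 10


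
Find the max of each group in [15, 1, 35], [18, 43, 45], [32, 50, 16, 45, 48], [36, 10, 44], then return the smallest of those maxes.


Find max of each group:
  Group 1: [15, 1, 35] -> max = 35
  Group 2: [18, 43, 45] -> max = 45
  Group 3: [32, 50, 16, 45, 48] -> max = 50
  Group 4: [36, 10, 44] -> max = 44
Maxes: [35, 45, 50, 44]
Minimum of maxes = 35
Final answer: 35


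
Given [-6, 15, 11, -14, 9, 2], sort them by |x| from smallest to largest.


Compute absolute values:
  |-6| = 6
  |15| = 15
  |11| = 11
  |-14| = 14
  |9| = 9
  |2| = 2
Absolute values in increasing order: 2 < 6 < 9 < 11 < 14 < 15
Listing the original numbers in that order gives the answer.
Final answer: [2, -6, 9, 11, -14, 15]


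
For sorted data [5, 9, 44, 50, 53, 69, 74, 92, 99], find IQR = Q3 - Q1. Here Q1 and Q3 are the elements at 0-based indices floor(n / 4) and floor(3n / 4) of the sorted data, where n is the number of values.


The data has n = 9 elements.
Q1 index = floor(9 / 4) = floor(2.25) = 2; Q3 index = floor(3 * 9 / 4) = floor(6.75) = 6
Q1 = element at index 2 = 44
Q3 = element at index 6 = 74
IQR = 74 - 44 = 30
Final answer: 30


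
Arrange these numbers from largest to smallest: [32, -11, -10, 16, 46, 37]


Original list: [32, -11, -10, 16, 46, 37]
Repeatedly take the largest remaining element:
  Remaining [32, -11, -10, 16, 46, 37] -> largest is 46
  Remaining [32, -11, -10, 16, 37] -> largest is 37
  Remaining [32, -11, -10, 16] -> largest is 32
  Remaining [-11, -10, 16] -> largest is 16
  Remaining [-11, -10] -> largest is -10
  Remaining [-11] -> largest is -11
Collecting the picks in order gives the descending list.
Final answer: [46, 37, 32, 16, -10, -11]


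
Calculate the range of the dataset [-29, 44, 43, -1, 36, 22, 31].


Maximum value: 44
Minimum value: -29
Range = 44 - (-29) = 73
Final answer: 73


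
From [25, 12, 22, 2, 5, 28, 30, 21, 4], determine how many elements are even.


Check each element:
  25 is odd
  12 is even
  22 is even
  2 is even
  5 is odd
  28 is even
  30 is even
  21 is odd
  4 is even
Evens: [12, 22, 2, 28, 30, 4]
Count of evens = 6
Final answer: 6


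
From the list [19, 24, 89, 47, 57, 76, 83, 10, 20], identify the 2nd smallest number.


Sort ascending: [10, 19, 20, 24, 47, 57, 76, 83, 89]
The 2nd element (1-indexed) is at index 1.
Value = 19
Final answer: 19


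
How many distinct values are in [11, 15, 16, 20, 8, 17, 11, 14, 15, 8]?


List all unique values:
Distinct values: [8, 11, 14, 15, 16, 17, 20]
Count = 7
Final answer: 7


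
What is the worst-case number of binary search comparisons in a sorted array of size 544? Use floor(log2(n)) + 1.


Binary search halves the search space each step.
Maximum comparisons = floor(log2(544)) + 1
log2(544) = 9.0875
floor(log2(544)) = 9, so 9 + 1 = 10
Final answer: 10


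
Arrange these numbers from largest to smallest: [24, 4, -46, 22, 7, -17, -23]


Original list: [24, 4, -46, 22, 7, -17, -23]
Repeatedly take the largest remaining element:
  Remaining [24, 4, -46, 22, 7, -17, -23] -> largest is 24
  Remaining [4, -46, 22, 7, -17, -23] -> largest is 22
  Remaining [4, -46, 7, -17, -23] -> largest is 7
  Remaining [4, -46, -17, -23] -> largest is 4
  Remaining [-46, -17, -23] -> largest is -17
  Remaining [-46, -23] -> largest is -23
  Remaining [-46] -> largest is -46
Collecting the picks in order gives the descending list.
Final answer: [24, 22, 7, 4, -17, -23, -46]


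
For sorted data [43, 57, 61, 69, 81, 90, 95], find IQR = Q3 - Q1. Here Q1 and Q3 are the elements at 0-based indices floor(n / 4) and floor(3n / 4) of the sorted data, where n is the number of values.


The data has n = 7 elements.
Q1 index = floor(7 / 4) = floor(1.75) = 1; Q3 index = floor(3 * 7 / 4) = floor(5.25) = 5
Q1 = element at index 1 = 57
Q3 = element at index 5 = 90
IQR = 90 - 57 = 33
Final answer: 33


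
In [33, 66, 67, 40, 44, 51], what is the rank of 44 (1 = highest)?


Sort descending: [67, 66, 51, 44, 40, 33]
Find 44 in the sorted list.
44 is at position 4.
Final answer: 4


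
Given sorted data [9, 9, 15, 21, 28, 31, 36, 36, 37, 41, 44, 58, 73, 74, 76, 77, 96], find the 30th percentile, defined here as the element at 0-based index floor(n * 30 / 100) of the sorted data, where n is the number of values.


The dataset has n = 17 elements.
Index = floor(17 * 30 / 100) = floor(510 / 100) = floor(5.1) = 5
Counting from index 0 in the sorted data, the element at index 5 is 31.
Final answer: 31


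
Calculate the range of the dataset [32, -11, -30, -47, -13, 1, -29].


Maximum value: 32
Minimum value: -47
Range = 32 - (-47) = 79
Final answer: 79


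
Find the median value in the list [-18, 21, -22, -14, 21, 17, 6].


First, sort the list: [-22, -18, -14, 6, 17, 21, 21]
The list has 7 elements (odd count).
The middle index is 3 (0-based), and the element there is 6.
Final answer: 6


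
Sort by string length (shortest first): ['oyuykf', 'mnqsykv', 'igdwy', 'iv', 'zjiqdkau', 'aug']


Compute lengths:
  'oyuykf' has length 6
  'mnqsykv' has length 7
  'igdwy' has length 5
  'iv' has length 2
  'zjiqdkau' has length 8
  'aug' has length 3
Lengths in increasing order: 2 < 3 < 5 < 6 < 7 < 8
Listing the words in that order gives the answer.
Final answer: ['iv', 'aug', 'igdwy', 'oyuykf', 'mnqsykv', 'zjiqdkau']


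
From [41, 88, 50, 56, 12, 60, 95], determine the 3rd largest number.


Sort descending: [95, 88, 60, 56, 50, 41, 12]
The 3rd element (1-indexed) is at index 2.
Value = 60
Final answer: 60


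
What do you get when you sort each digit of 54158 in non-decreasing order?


The number 54158 has digits: 5, 4, 1, 5, 8
Sorted: 1, 4, 5, 5, 8
Joining the sorted digits gives the result.
Final answer: 14558
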